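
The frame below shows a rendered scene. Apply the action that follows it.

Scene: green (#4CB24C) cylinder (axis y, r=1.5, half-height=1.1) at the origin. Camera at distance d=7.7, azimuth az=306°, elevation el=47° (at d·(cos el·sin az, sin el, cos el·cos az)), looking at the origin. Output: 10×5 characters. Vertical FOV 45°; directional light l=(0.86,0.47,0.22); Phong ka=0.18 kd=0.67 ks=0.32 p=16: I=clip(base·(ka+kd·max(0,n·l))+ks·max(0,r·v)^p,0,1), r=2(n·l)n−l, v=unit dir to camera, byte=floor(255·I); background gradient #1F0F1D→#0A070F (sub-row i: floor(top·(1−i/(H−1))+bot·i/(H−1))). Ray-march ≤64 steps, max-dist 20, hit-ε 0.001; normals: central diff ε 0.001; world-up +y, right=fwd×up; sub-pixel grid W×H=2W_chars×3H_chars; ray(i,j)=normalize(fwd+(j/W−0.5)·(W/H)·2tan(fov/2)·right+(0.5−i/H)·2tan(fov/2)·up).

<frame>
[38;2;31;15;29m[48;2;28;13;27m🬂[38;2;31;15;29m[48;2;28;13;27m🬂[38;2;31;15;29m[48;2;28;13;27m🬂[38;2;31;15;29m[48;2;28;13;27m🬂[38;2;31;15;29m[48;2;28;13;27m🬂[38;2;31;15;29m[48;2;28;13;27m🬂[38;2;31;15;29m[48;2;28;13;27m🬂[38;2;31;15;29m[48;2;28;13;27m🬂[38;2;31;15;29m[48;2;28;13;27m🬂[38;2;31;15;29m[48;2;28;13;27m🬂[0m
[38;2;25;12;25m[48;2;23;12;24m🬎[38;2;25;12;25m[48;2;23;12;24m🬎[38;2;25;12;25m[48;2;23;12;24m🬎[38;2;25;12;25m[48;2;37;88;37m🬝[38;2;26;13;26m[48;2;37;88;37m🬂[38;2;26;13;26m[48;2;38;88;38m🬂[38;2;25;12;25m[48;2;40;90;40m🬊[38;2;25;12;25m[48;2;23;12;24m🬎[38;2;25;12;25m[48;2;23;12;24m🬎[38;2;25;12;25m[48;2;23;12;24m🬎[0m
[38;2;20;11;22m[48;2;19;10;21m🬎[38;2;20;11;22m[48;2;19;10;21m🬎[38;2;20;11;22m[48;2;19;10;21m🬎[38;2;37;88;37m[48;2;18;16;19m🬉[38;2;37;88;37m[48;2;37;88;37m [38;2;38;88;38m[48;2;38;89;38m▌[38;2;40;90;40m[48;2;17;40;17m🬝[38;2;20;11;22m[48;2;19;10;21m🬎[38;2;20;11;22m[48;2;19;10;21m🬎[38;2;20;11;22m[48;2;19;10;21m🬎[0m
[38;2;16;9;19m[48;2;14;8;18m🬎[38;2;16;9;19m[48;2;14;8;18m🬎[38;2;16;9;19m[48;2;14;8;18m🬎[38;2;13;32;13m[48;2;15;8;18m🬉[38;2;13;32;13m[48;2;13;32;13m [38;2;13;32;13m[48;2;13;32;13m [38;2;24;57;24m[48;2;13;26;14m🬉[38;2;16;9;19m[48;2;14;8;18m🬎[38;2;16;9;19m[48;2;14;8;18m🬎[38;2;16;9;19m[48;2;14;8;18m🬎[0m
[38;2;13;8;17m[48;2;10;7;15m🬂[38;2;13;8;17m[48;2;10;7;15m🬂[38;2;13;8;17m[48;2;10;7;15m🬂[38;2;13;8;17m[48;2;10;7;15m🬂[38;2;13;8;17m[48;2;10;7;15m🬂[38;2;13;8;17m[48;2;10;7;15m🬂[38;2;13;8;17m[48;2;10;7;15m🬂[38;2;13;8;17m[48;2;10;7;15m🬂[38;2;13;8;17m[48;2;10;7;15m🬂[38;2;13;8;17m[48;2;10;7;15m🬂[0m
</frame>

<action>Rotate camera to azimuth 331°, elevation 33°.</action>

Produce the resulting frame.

<frame>
[38;2;31;15;29m[48;2;28;13;27m🬂[38;2;31;15;29m[48;2;28;13;27m🬂[38;2;31;15;29m[48;2;28;13;27m🬂[38;2;31;15;29m[48;2;28;13;27m🬂[38;2;31;15;29m[48;2;28;13;27m🬂[38;2;31;15;29m[48;2;28;13;27m🬂[38;2;31;15;29m[48;2;28;13;27m🬂[38;2;31;15;29m[48;2;28;13;27m🬂[38;2;31;15;29m[48;2;28;13;27m🬂[38;2;31;15;29m[48;2;28;13;27m🬂[0m
[38;2;25;12;25m[48;2;23;12;24m🬎[38;2;25;12;25m[48;2;23;12;24m🬎[38;2;25;12;25m[48;2;23;12;24m🬎[38;2;25;12;25m[48;2;37;88;37m🬝[38;2;26;13;26m[48;2;37;88;37m🬂[38;2;26;13;26m[48;2;37;88;37m🬂[38;2;37;88;37m[48;2;25;12;25m🬱[38;2;25;12;25m[48;2;23;12;24m🬎[38;2;25;12;25m[48;2;23;12;24m🬎[38;2;25;12;25m[48;2;23;12;24m🬎[0m
[38;2;20;11;22m[48;2;19;10;21m🬎[38;2;20;11;22m[48;2;19;10;21m🬎[38;2;20;11;22m[48;2;19;10;21m🬎[38;2;37;88;37m[48;2;17;19;18m🬁[38;2;37;88;37m[48;2;13;32;13m🬊[38;2;37;88;37m[48;2;13;32;13m🬎[38;2;36;87;36m[48;2;22;54;22m🬨[38;2;20;11;22m[48;2;19;10;21m🬎[38;2;20;11;22m[48;2;19;10;21m🬎[38;2;20;11;22m[48;2;19;10;21m🬎[0m
[38;2;16;9;19m[48;2;14;8;18m🬎[38;2;16;9;19m[48;2;14;8;18m🬎[38;2;16;9;19m[48;2;14;8;18m🬎[38;2;13;32;13m[48;2;15;8;18m🬉[38;2;13;32;13m[48;2;13;32;13m [38;2;13;32;13m[48;2;13;32;13m [38;2;31;73;31m[48;2;14;8;18m🬝[38;2;16;9;19m[48;2;14;8;18m🬎[38;2;16;9;19m[48;2;14;8;18m🬎[38;2;16;9;19m[48;2;14;8;18m🬎[0m
[38;2;13;8;17m[48;2;10;7;15m🬂[38;2;13;8;17m[48;2;10;7;15m🬂[38;2;13;8;17m[48;2;10;7;15m🬂[38;2;13;8;17m[48;2;10;7;15m🬂[38;2;13;8;17m[48;2;10;7;15m🬂[38;2;13;8;17m[48;2;10;7;15m🬂[38;2;13;8;17m[48;2;10;7;15m🬂[38;2;13;8;17m[48;2;10;7;15m🬂[38;2;13;8;17m[48;2;10;7;15m🬂[38;2;13;8;17m[48;2;10;7;15m🬂[0m
</frame>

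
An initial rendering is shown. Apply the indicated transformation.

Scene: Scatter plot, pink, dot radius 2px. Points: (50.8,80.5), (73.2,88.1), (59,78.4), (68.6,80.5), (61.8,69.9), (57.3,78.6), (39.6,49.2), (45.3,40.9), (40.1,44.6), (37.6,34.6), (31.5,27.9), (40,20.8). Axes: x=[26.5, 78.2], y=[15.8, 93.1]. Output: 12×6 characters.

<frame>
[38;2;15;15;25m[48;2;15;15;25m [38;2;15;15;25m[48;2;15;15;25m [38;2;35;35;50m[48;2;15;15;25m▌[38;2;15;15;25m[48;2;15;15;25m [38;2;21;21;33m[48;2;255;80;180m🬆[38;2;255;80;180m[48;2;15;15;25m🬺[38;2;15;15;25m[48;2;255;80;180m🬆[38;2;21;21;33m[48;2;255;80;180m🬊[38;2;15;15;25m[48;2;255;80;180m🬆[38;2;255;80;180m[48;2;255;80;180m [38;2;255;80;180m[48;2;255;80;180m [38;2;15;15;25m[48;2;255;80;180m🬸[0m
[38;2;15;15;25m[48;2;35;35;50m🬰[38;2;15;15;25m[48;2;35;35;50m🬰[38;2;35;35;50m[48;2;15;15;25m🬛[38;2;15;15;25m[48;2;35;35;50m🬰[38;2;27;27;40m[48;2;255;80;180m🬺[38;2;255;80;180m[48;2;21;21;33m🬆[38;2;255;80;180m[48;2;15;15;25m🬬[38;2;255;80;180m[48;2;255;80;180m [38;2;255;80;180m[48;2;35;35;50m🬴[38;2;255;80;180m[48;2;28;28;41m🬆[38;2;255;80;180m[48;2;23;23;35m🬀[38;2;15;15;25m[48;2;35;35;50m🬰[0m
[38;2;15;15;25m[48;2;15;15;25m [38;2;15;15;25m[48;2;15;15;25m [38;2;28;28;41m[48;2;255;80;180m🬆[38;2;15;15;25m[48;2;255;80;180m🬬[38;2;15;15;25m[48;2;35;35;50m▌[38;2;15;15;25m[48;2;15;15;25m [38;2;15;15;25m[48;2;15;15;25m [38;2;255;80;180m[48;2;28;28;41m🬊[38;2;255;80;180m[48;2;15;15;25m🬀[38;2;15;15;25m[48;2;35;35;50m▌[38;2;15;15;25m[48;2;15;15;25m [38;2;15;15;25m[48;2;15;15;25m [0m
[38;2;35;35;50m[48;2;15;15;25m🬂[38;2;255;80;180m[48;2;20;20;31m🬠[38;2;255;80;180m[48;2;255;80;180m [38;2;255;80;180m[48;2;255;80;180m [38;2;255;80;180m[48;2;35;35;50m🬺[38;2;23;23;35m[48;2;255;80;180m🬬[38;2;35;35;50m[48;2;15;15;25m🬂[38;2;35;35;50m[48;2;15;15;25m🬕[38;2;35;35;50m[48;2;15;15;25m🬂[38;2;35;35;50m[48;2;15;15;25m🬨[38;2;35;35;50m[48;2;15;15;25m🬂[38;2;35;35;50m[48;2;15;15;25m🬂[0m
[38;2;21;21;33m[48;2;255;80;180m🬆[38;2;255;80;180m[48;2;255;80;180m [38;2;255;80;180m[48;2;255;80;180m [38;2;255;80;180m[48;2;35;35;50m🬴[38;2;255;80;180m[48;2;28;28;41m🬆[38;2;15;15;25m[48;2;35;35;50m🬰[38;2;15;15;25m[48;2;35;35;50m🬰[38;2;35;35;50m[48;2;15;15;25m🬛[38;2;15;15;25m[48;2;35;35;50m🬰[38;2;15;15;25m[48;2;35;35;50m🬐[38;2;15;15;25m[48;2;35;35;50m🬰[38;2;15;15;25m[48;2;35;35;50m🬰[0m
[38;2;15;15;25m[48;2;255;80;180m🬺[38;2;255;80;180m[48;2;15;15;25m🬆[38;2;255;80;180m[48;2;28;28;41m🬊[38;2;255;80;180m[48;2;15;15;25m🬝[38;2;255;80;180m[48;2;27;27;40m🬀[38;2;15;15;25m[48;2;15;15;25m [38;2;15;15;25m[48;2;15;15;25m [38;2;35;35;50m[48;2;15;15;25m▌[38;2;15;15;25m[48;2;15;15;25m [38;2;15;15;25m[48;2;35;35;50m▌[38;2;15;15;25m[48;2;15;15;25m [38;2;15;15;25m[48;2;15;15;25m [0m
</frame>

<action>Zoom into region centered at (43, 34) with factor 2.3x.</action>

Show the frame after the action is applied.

<frame>
[38;2;15;15;25m[48;2;15;15;25m [38;2;15;15;25m[48;2;15;15;25m [38;2;35;35;50m[48;2;15;15;25m▌[38;2;255;80;180m[48;2;15;15;25m🬨[38;2;255;80;180m[48;2;255;80;180m [38;2;255;80;180m[48;2;15;15;25m🬀[38;2;15;15;25m[48;2;15;15;25m [38;2;35;35;50m[48;2;15;15;25m▌[38;2;15;15;25m[48;2;15;15;25m [38;2;15;15;25m[48;2;35;35;50m▌[38;2;15;15;25m[48;2;15;15;25m [38;2;15;15;25m[48;2;15;15;25m [0m
[38;2;15;15;25m[48;2;35;35;50m🬰[38;2;15;15;25m[48;2;35;35;50m🬰[38;2;35;35;50m[48;2;15;15;25m🬛[38;2;255;80;180m[48;2;21;21;33m🬊[38;2;255;80;180m[48;2;35;35;50m🬝[38;2;255;80;180m[48;2;25;25;37m🬟[38;2;15;15;25m[48;2;255;80;180m🬀[38;2;28;28;41m[48;2;255;80;180m🬊[38;2;15;15;25m[48;2;35;35;50m🬰[38;2;15;15;25m[48;2;35;35;50m🬐[38;2;15;15;25m[48;2;35;35;50m🬰[38;2;15;15;25m[48;2;35;35;50m🬰[0m
[38;2;15;15;25m[48;2;15;15;25m [38;2;15;15;25m[48;2;255;80;180m🬝[38;2;35;35;50m[48;2;255;80;180m🬀[38;2;15;15;25m[48;2;255;80;180m🬊[38;2;15;15;25m[48;2;35;35;50m▌[38;2;15;15;25m[48;2;15;15;25m [38;2;255;80;180m[48;2;15;15;25m🬊[38;2;255;80;180m[48;2;23;23;35m🬀[38;2;15;15;25m[48;2;15;15;25m [38;2;15;15;25m[48;2;35;35;50m▌[38;2;15;15;25m[48;2;15;15;25m [38;2;15;15;25m[48;2;15;15;25m [0m
[38;2;255;80;180m[48;2;35;35;50m🬺[38;2;23;23;35m[48;2;255;80;180m🬬[38;2;255;80;180m[48;2;28;28;41m🬊[38;2;255;80;180m[48;2;19;19;30m🬀[38;2;35;35;50m[48;2;15;15;25m🬨[38;2;35;35;50m[48;2;15;15;25m🬂[38;2;35;35;50m[48;2;15;15;25m🬂[38;2;35;35;50m[48;2;15;15;25m🬕[38;2;35;35;50m[48;2;15;15;25m🬂[38;2;35;35;50m[48;2;15;15;25m🬨[38;2;35;35;50m[48;2;15;15;25m🬂[38;2;35;35;50m[48;2;15;15;25m🬂[0m
[38;2;255;80;180m[48;2;21;21;33m🬆[38;2;15;15;25m[48;2;35;35;50m🬰[38;2;35;35;50m[48;2;15;15;25m🬛[38;2;23;23;35m[48;2;255;80;180m🬝[38;2;28;28;41m[48;2;255;80;180m🬊[38;2;15;15;25m[48;2;35;35;50m🬰[38;2;15;15;25m[48;2;35;35;50m🬰[38;2;35;35;50m[48;2;15;15;25m🬛[38;2;15;15;25m[48;2;35;35;50m🬰[38;2;15;15;25m[48;2;35;35;50m🬐[38;2;15;15;25m[48;2;35;35;50m🬰[38;2;15;15;25m[48;2;35;35;50m🬰[0m
[38;2;15;15;25m[48;2;15;15;25m [38;2;15;15;25m[48;2;15;15;25m [38;2;35;35;50m[48;2;15;15;25m▌[38;2;255;80;180m[48;2;15;15;25m🬊[38;2;255;80;180m[48;2;35;35;50m🬝[38;2;255;80;180m[48;2;15;15;25m🬀[38;2;15;15;25m[48;2;15;15;25m [38;2;35;35;50m[48;2;15;15;25m▌[38;2;15;15;25m[48;2;15;15;25m [38;2;15;15;25m[48;2;35;35;50m▌[38;2;15;15;25m[48;2;15;15;25m [38;2;15;15;25m[48;2;15;15;25m [0m
</frame>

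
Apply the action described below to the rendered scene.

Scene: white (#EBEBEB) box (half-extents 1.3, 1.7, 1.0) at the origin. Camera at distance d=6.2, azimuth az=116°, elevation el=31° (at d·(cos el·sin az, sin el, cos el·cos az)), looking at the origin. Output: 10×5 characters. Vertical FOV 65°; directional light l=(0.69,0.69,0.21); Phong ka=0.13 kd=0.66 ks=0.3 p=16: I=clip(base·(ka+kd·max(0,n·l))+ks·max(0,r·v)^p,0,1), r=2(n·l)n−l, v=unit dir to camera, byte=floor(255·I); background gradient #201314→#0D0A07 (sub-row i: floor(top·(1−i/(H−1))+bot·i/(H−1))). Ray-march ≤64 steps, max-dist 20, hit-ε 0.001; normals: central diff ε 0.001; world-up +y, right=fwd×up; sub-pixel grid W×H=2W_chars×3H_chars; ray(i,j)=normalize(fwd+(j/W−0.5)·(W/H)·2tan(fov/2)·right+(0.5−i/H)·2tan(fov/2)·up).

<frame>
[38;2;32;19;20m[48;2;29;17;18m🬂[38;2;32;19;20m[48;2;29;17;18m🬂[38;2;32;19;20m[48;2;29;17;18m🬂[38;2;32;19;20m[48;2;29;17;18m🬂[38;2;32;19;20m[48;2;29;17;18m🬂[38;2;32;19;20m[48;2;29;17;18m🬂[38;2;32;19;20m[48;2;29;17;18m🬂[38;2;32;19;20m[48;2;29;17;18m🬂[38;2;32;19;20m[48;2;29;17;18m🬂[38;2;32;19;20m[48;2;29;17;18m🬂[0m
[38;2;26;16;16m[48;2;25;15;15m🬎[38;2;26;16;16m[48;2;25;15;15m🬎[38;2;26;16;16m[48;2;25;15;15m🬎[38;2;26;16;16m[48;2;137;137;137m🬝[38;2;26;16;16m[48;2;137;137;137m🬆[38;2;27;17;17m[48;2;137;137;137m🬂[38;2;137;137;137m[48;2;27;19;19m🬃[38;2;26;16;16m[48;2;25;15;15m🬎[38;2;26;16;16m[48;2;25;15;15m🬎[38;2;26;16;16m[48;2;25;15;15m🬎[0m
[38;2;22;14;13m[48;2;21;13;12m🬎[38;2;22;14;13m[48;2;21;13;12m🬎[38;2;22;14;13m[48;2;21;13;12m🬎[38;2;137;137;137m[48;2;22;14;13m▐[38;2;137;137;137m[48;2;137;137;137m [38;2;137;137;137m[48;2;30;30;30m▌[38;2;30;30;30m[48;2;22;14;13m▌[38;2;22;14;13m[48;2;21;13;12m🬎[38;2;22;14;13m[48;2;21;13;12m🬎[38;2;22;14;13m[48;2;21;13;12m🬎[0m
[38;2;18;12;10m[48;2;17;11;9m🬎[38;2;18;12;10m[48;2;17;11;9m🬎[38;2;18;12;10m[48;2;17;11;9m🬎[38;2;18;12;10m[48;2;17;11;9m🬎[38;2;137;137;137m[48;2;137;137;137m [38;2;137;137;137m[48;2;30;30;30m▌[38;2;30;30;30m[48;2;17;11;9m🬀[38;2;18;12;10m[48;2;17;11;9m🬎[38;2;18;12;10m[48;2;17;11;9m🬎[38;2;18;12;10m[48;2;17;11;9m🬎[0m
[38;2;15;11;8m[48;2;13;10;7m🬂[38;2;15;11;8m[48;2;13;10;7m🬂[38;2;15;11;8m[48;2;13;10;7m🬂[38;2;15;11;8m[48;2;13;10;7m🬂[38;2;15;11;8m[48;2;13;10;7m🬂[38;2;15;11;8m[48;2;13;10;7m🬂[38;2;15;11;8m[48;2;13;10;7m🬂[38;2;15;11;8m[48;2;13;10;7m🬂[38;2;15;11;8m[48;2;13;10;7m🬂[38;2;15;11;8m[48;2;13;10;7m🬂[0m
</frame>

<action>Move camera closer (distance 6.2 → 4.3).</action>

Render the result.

<frame>
[38;2;32;19;20m[48;2;29;17;18m🬂[38;2;32;19;20m[48;2;29;17;18m🬂[38;2;32;19;20m[48;2;29;17;18m🬂[38;2;32;19;20m[48;2;29;17;18m🬂[38;2;30;18;19m[48;2;137;137;137m🬝[38;2;31;18;19m[48;2;137;137;137m🬎[38;2;32;19;20m[48;2;29;17;18m🬂[38;2;32;19;20m[48;2;29;17;18m🬂[38;2;32;19;20m[48;2;29;17;18m🬂[38;2;32;19;20m[48;2;29;17;18m🬂[0m
[38;2;26;16;16m[48;2;25;15;15m🬎[38;2;26;16;16m[48;2;25;15;15m🬎[38;2;137;137;137m[48;2;25;15;15m🬨[38;2;137;137;137m[48;2;137;137;137m [38;2;137;137;137m[48;2;137;137;137m [38;2;137;137;137m[48;2;137;137;137m [38;2;137;137;137m[48;2;30;30;30m🬂[38;2;30;30;30m[48;2;25;15;15m🬀[38;2;26;16;16m[48;2;25;15;15m🬎[38;2;26;16;16m[48;2;25;15;15m🬎[0m
[38;2;22;14;13m[48;2;21;13;12m🬎[38;2;22;14;13m[48;2;21;13;12m🬎[38;2;137;137;137m[48;2;21;13;12m🬉[38;2;137;137;137m[48;2;137;137;137m [38;2;137;137;137m[48;2;137;137;137m [38;2;137;137;137m[48;2;137;137;137m [38;2;30;30;30m[48;2;30;30;30m [38;2;22;14;13m[48;2;21;13;12m🬎[38;2;22;14;13m[48;2;21;13;12m🬎[38;2;22;14;13m[48;2;21;13;12m🬎[0m
[38;2;18;12;10m[48;2;17;11;9m🬎[38;2;18;12;10m[48;2;17;11;9m🬎[38;2;18;12;10m[48;2;17;11;9m🬎[38;2;137;137;137m[48;2;137;137;137m [38;2;137;137;137m[48;2;137;137;137m [38;2;137;137;137m[48;2;137;137;137m [38;2;30;30;30m[48;2;17;11;9m🬕[38;2;18;12;10m[48;2;17;11;9m🬎[38;2;18;12;10m[48;2;17;11;9m🬎[38;2;18;12;10m[48;2;17;11;9m🬎[0m
[38;2;15;11;8m[48;2;13;10;7m🬂[38;2;15;11;8m[48;2;13;10;7m🬂[38;2;15;11;8m[48;2;13;10;7m🬂[38;2;137;137;137m[48;2;13;10;7m🬁[38;2;137;137;137m[48;2;13;10;7m🬎[38;2;137;137;137m[48;2;137;137;137m [38;2;30;30;30m[48;2;13;10;7m🬀[38;2;15;11;8m[48;2;13;10;7m🬂[38;2;15;11;8m[48;2;13;10;7m🬂[38;2;15;11;8m[48;2;13;10;7m🬂[0m
</frame>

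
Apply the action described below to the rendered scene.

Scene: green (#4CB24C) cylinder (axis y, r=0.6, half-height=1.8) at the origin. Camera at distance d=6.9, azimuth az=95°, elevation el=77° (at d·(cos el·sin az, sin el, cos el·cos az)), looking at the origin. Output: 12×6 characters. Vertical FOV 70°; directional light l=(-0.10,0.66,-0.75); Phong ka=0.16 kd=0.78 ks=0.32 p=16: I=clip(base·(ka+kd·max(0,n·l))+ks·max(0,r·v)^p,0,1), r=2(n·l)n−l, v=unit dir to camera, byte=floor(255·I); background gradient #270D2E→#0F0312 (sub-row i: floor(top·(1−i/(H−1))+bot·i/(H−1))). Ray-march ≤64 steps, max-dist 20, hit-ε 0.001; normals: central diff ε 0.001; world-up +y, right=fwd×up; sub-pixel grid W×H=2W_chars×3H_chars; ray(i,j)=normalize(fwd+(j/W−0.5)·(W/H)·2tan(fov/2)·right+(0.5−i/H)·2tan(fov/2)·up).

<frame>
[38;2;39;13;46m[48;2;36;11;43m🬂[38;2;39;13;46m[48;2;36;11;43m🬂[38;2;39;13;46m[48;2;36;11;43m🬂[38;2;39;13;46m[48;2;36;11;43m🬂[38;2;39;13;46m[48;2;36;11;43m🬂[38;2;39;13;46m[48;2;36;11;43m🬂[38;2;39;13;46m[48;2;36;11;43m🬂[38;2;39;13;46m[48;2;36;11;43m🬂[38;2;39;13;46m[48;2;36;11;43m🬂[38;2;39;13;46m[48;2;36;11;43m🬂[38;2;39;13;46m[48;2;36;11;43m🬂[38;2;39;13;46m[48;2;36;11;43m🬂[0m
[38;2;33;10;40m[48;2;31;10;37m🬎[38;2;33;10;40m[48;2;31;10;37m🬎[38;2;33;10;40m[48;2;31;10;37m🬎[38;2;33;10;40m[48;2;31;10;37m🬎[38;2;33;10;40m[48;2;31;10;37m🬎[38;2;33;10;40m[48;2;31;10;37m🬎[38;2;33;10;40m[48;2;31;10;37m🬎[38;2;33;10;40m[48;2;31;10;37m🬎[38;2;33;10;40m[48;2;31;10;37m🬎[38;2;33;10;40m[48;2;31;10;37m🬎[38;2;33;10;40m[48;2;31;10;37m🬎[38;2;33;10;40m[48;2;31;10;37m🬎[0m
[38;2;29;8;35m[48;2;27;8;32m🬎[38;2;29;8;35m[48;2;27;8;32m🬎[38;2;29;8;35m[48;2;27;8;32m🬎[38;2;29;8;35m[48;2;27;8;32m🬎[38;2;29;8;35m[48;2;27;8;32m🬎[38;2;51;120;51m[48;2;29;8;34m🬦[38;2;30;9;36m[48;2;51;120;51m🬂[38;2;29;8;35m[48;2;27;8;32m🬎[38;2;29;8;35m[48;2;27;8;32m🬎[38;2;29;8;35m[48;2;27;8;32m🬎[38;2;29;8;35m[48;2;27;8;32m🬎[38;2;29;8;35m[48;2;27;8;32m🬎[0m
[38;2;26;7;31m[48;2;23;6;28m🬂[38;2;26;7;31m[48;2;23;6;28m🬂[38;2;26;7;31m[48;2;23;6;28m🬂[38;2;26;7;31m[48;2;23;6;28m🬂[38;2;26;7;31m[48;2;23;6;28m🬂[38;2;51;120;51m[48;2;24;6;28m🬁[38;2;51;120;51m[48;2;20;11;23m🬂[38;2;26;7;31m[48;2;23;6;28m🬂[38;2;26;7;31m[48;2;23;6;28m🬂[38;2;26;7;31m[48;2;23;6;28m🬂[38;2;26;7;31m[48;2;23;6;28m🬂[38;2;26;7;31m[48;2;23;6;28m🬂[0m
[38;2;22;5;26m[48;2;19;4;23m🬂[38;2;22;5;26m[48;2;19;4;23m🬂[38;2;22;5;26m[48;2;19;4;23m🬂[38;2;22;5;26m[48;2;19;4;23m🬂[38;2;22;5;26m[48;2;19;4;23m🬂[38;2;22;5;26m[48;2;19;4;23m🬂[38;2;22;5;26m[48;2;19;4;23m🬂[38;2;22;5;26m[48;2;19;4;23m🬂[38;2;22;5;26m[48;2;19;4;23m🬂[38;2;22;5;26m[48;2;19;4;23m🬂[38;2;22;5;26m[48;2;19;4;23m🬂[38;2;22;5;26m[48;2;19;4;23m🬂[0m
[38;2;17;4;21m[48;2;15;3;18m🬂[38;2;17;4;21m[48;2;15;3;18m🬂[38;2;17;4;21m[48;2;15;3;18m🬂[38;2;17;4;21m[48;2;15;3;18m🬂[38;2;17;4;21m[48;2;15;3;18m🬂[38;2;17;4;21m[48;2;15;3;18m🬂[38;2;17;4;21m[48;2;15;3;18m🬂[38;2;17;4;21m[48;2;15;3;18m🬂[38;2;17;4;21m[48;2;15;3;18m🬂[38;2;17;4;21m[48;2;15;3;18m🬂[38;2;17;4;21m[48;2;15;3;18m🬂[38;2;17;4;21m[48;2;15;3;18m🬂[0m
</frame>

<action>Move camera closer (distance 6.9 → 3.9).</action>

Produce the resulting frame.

<frame>
[38;2;39;13;46m[48;2;36;11;43m🬂[38;2;39;13;46m[48;2;36;11;43m🬂[38;2;39;13;46m[48;2;36;11;43m🬂[38;2;39;13;46m[48;2;36;11;43m🬂[38;2;39;13;46m[48;2;36;11;43m🬂[38;2;39;13;46m[48;2;36;11;43m🬂[38;2;39;13;46m[48;2;36;11;43m🬂[38;2;39;13;46m[48;2;36;11;43m🬂[38;2;39;13;46m[48;2;36;11;43m🬂[38;2;39;13;46m[48;2;36;11;43m🬂[38;2;39;13;46m[48;2;36;11;43m🬂[38;2;39;13;46m[48;2;36;11;43m🬂[0m
[38;2;33;10;40m[48;2;31;10;37m🬎[38;2;33;10;40m[48;2;31;10;37m🬎[38;2;33;10;40m[48;2;31;10;37m🬎[38;2;33;10;40m[48;2;31;10;37m🬎[38;2;33;10;39m[48;2;51;120;51m🬝[38;2;34;11;41m[48;2;51;120;51m🬂[38;2;34;11;41m[48;2;51;120;51m🬂[38;2;51;120;51m[48;2;33;10;40m🬱[38;2;33;10;40m[48;2;31;10;37m🬎[38;2;33;10;40m[48;2;31;10;37m🬎[38;2;33;10;40m[48;2;31;10;37m🬎[38;2;33;10;40m[48;2;31;10;37m🬎[0m
[38;2;29;8;35m[48;2;27;8;32m🬎[38;2;29;8;35m[48;2;27;8;32m🬎[38;2;29;8;35m[48;2;27;8;32m🬎[38;2;29;8;35m[48;2;27;8;32m🬎[38;2;51;120;51m[48;2;28;8;34m▐[38;2;51;120;51m[48;2;51;120;51m [38;2;51;120;51m[48;2;51;120;51m [38;2;51;120;51m[48;2;53;122;53m🬝[38;2;29;8;35m[48;2;27;8;32m🬎[38;2;29;8;35m[48;2;27;8;32m🬎[38;2;29;8;35m[48;2;27;8;32m🬎[38;2;29;8;35m[48;2;27;8;32m🬎[0m
[38;2;26;7;31m[48;2;23;6;28m🬂[38;2;26;7;31m[48;2;23;6;28m🬂[38;2;26;7;31m[48;2;23;6;28m🬂[38;2;26;7;31m[48;2;23;6;28m🬂[38;2;26;7;31m[48;2;23;6;28m🬂[38;2;51;120;51m[48;2;23;6;27m🬊[38;2;51;120;51m[48;2;23;6;27m🬎[38;2;52;121;52m[48;2;24;6;28m🬀[38;2;26;7;31m[48;2;23;6;28m🬂[38;2;26;7;31m[48;2;23;6;28m🬂[38;2;26;7;31m[48;2;23;6;28m🬂[38;2;26;7;31m[48;2;23;6;28m🬂[0m
[38;2;22;5;26m[48;2;19;4;23m🬂[38;2;22;5;26m[48;2;19;4;23m🬂[38;2;22;5;26m[48;2;19;4;23m🬂[38;2;22;5;26m[48;2;19;4;23m🬂[38;2;22;5;26m[48;2;19;4;23m🬂[38;2;22;5;26m[48;2;19;4;23m🬂[38;2;22;5;26m[48;2;19;4;23m🬂[38;2;22;5;26m[48;2;19;4;23m🬂[38;2;22;5;26m[48;2;19;4;23m🬂[38;2;22;5;26m[48;2;19;4;23m🬂[38;2;22;5;26m[48;2;19;4;23m🬂[38;2;22;5;26m[48;2;19;4;23m🬂[0m
[38;2;17;4;21m[48;2;15;3;18m🬂[38;2;17;4;21m[48;2;15;3;18m🬂[38;2;17;4;21m[48;2;15;3;18m🬂[38;2;17;4;21m[48;2;15;3;18m🬂[38;2;17;4;21m[48;2;15;3;18m🬂[38;2;17;4;21m[48;2;15;3;18m🬂[38;2;17;4;21m[48;2;15;3;18m🬂[38;2;17;4;21m[48;2;15;3;18m🬂[38;2;17;4;21m[48;2;15;3;18m🬂[38;2;17;4;21m[48;2;15;3;18m🬂[38;2;17;4;21m[48;2;15;3;18m🬂[38;2;17;4;21m[48;2;15;3;18m🬂[0m
</frame>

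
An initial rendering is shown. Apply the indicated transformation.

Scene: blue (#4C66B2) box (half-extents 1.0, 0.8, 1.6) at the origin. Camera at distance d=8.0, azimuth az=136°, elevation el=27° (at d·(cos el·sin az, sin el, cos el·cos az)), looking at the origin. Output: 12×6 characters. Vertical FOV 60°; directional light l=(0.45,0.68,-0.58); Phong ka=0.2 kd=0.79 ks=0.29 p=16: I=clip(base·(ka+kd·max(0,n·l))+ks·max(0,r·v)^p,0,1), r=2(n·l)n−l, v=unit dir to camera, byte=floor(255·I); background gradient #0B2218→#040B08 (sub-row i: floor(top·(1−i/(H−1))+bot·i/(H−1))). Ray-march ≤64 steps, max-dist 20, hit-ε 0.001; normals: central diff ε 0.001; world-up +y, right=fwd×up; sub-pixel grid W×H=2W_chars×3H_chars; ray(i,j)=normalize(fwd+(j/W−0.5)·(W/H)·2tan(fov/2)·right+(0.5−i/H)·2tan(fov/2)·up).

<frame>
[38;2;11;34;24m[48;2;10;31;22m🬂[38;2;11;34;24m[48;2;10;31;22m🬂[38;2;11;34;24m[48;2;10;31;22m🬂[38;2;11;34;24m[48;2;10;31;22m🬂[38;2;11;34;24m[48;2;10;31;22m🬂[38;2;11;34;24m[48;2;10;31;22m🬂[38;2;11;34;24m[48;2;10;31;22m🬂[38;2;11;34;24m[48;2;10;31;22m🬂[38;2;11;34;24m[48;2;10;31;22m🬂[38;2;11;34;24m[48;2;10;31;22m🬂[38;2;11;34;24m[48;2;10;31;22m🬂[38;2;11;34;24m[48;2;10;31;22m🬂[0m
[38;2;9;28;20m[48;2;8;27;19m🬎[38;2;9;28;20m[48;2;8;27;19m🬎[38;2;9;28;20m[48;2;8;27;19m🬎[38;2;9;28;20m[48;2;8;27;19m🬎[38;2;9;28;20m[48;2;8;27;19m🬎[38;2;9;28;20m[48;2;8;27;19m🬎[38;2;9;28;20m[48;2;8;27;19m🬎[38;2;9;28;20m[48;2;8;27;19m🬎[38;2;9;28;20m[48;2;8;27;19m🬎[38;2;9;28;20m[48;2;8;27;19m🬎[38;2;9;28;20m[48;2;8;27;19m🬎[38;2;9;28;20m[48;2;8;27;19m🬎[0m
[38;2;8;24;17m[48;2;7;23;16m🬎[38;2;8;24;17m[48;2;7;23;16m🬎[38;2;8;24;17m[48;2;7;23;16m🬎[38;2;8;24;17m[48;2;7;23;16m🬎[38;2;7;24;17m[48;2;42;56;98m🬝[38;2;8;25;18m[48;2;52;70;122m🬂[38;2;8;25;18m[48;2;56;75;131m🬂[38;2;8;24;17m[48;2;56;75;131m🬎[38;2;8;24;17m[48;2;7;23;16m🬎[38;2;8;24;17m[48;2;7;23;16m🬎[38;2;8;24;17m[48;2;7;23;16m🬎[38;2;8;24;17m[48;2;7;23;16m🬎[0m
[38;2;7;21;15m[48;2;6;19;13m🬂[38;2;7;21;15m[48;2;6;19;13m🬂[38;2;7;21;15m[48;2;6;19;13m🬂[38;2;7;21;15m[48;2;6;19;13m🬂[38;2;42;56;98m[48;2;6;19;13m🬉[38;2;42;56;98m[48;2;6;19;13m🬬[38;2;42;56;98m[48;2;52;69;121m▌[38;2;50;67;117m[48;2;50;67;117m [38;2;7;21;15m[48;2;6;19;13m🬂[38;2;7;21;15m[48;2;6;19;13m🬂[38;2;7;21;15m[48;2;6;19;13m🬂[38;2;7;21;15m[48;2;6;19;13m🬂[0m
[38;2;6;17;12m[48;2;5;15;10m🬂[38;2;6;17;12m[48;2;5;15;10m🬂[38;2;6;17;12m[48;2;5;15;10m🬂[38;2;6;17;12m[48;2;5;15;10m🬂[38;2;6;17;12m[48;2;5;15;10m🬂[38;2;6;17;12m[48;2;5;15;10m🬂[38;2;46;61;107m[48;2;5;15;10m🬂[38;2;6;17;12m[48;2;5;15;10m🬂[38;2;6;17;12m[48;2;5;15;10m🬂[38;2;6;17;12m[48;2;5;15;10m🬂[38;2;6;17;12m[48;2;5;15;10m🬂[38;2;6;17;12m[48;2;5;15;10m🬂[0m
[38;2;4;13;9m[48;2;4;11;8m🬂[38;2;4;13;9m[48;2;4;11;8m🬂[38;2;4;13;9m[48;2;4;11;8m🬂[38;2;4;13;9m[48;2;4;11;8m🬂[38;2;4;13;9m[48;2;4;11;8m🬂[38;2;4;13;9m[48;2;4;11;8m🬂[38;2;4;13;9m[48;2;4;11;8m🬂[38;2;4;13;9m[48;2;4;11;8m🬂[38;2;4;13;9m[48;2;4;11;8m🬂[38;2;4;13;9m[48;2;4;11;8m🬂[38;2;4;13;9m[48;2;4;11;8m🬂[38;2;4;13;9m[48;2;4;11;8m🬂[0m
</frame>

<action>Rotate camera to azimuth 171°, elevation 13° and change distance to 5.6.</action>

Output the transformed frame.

<frame>
[38;2;11;34;24m[48;2;10;31;22m🬂[38;2;11;34;24m[48;2;10;31;22m🬂[38;2;11;34;24m[48;2;10;31;22m🬂[38;2;11;34;24m[48;2;10;31;22m🬂[38;2;11;34;24m[48;2;10;31;22m🬂[38;2;11;34;24m[48;2;10;31;22m🬂[38;2;11;34;24m[48;2;10;31;22m🬂[38;2;11;34;24m[48;2;10;31;22m🬂[38;2;11;34;24m[48;2;10;31;22m🬂[38;2;11;34;24m[48;2;10;31;22m🬂[38;2;11;34;24m[48;2;10;31;22m🬂[38;2;11;34;24m[48;2;10;31;22m🬂[0m
[38;2;9;28;20m[48;2;8;27;19m🬎[38;2;9;28;20m[48;2;8;27;19m🬎[38;2;9;28;20m[48;2;8;27;19m🬎[38;2;9;28;20m[48;2;8;27;19m🬎[38;2;9;28;20m[48;2;8;27;19m🬎[38;2;9;28;20m[48;2;8;27;19m🬎[38;2;9;28;20m[48;2;8;27;19m🬎[38;2;9;28;20m[48;2;8;27;19m🬎[38;2;9;28;20m[48;2;8;27;19m🬎[38;2;9;28;20m[48;2;8;27;19m🬎[38;2;9;28;20m[48;2;8;27;19m🬎[38;2;9;28;20m[48;2;8;27;19m🬎[0m
[38;2;8;24;17m[48;2;7;23;16m🬎[38;2;8;24;17m[48;2;7;23;16m🬎[38;2;8;24;17m[48;2;7;23;16m🬎[38;2;8;24;17m[48;2;7;23;16m🬎[38;2;7;24;17m[48;2;50;67;117m🬝[38;2;8;25;18m[48;2;53;71;124m🬂[38;2;8;25;18m[48;2;53;71;124m🬂[38;2;8;25;18m[48;2;53;71;124m🬂[38;2;50;67;117m[48;2;7;24;17m🬏[38;2;8;24;17m[48;2;7;23;16m🬎[38;2;8;24;17m[48;2;7;23;16m🬎[38;2;8;24;17m[48;2;7;23;16m🬎[0m
[38;2;7;21;15m[48;2;6;19;13m🬂[38;2;7;21;15m[48;2;6;19;13m🬂[38;2;7;21;15m[48;2;6;19;13m🬂[38;2;7;21;15m[48;2;6;19;13m🬂[38;2;50;67;117m[48;2;6;19;13m🬁[38;2;50;67;117m[48;2;50;67;117m [38;2;50;67;117m[48;2;50;67;117m [38;2;50;67;117m[48;2;50;67;117m [38;2;50;67;117m[48;2;6;20;14m▌[38;2;7;21;15m[48;2;6;19;13m🬂[38;2;7;21;15m[48;2;6;19;13m🬂[38;2;7;21;15m[48;2;6;19;13m🬂[0m
[38;2;6;17;12m[48;2;5;15;10m🬂[38;2;6;17;12m[48;2;5;15;10m🬂[38;2;6;17;12m[48;2;5;15;10m🬂[38;2;6;17;12m[48;2;5;15;10m🬂[38;2;6;17;12m[48;2;5;15;10m🬂[38;2;50;67;117m[48;2;5;15;10m🬎[38;2;50;67;117m[48;2;5;15;10m🬎[38;2;50;67;117m[48;2;5;15;10m🬎[38;2;50;67;117m[48;2;5;15;10m🬀[38;2;6;17;12m[48;2;5;15;10m🬂[38;2;6;17;12m[48;2;5;15;10m🬂[38;2;6;17;12m[48;2;5;15;10m🬂[0m
[38;2;4;13;9m[48;2;4;11;8m🬂[38;2;4;13;9m[48;2;4;11;8m🬂[38;2;4;13;9m[48;2;4;11;8m🬂[38;2;4;13;9m[48;2;4;11;8m🬂[38;2;4;13;9m[48;2;4;11;8m🬂[38;2;4;13;9m[48;2;4;11;8m🬂[38;2;4;13;9m[48;2;4;11;8m🬂[38;2;4;13;9m[48;2;4;11;8m🬂[38;2;4;13;9m[48;2;4;11;8m🬂[38;2;4;13;9m[48;2;4;11;8m🬂[38;2;4;13;9m[48;2;4;11;8m🬂[38;2;4;13;9m[48;2;4;11;8m🬂[0m
</frame>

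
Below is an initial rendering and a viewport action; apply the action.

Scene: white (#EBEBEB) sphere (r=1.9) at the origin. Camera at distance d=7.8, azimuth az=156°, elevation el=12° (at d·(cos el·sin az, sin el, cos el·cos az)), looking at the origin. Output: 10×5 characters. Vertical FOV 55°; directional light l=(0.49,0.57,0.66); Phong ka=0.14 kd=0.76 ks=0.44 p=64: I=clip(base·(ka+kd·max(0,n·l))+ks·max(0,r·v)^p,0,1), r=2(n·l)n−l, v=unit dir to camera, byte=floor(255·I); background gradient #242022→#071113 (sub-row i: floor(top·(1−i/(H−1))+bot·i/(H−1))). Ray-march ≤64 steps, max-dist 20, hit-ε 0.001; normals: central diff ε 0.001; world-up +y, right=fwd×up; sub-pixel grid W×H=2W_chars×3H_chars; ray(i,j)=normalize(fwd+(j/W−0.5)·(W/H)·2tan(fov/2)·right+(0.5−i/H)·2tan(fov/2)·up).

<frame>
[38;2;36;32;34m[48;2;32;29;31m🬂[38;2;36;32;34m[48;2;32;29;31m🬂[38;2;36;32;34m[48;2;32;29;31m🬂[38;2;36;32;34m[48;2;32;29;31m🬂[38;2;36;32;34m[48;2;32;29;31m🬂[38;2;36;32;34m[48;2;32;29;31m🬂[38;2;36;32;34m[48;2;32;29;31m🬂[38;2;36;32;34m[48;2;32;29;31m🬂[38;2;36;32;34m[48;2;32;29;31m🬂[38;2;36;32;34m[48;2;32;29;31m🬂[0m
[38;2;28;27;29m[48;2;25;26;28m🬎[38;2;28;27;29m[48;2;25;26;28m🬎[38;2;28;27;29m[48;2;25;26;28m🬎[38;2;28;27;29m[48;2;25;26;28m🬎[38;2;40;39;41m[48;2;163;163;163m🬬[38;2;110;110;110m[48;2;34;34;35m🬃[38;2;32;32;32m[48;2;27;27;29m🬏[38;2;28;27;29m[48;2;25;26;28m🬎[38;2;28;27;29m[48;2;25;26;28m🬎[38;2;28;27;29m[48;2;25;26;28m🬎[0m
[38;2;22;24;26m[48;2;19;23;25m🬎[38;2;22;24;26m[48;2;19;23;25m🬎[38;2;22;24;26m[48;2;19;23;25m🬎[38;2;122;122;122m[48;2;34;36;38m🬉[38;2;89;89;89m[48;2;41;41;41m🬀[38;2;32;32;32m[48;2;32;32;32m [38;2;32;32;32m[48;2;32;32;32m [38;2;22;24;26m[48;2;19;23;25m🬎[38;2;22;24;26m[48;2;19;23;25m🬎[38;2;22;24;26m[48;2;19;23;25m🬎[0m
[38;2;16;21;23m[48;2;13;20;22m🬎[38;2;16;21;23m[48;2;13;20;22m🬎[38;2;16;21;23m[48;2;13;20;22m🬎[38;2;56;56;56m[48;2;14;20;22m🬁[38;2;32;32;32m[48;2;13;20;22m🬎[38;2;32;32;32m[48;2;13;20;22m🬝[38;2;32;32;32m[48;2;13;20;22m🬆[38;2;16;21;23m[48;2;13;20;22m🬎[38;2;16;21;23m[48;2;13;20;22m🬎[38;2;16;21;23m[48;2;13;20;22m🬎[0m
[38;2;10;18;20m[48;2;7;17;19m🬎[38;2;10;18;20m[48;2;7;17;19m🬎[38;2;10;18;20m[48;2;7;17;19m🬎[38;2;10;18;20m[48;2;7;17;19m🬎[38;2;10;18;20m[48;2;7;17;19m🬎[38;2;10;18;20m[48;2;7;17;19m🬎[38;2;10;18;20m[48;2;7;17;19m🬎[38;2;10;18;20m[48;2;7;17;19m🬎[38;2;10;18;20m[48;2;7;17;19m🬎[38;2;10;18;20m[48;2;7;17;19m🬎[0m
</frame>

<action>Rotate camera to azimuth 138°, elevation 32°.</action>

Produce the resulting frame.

<frame>
[38;2;36;32;34m[48;2;32;29;31m🬂[38;2;36;32;34m[48;2;32;29;31m🬂[38;2;36;32;34m[48;2;32;29;31m🬂[38;2;36;32;34m[48;2;32;29;31m🬂[38;2;36;32;34m[48;2;32;29;31m🬂[38;2;36;32;34m[48;2;32;29;31m🬂[38;2;36;32;34m[48;2;32;29;31m🬂[38;2;36;32;34m[48;2;32;29;31m🬂[38;2;36;32;34m[48;2;32;29;31m🬂[38;2;36;32;34m[48;2;32;29;31m🬂[0m
[38;2;28;27;29m[48;2;25;26;28m🬎[38;2;28;27;29m[48;2;25;26;28m🬎[38;2;28;27;29m[48;2;25;26;28m🬎[38;2;28;27;29m[48;2;25;26;28m🬎[38;2;28;27;29m[48;2;164;164;164m🬎[38;2;125;125;125m[48;2;41;41;42m🬓[38;2;43;43;43m[48;2;27;27;29m🬏[38;2;28;27;29m[48;2;25;26;28m🬎[38;2;28;27;29m[48;2;25;26;28m🬎[38;2;28;27;29m[48;2;25;26;28m🬎[0m
[38;2;22;24;26m[48;2;19;23;25m🬎[38;2;22;24;26m[48;2;19;23;25m🬎[38;2;22;24;26m[48;2;19;23;25m🬎[38;2;167;167;167m[48;2;21;24;26m▐[38;2;255;255;255m[48;2;110;110;110m🬀[38;2;83;83;83m[48;2;46;46;46m🬄[38;2;32;32;32m[48;2;32;32;32m [38;2;22;24;26m[48;2;19;23;25m🬎[38;2;22;24;26m[48;2;19;23;25m🬎[38;2;22;24;26m[48;2;19;23;25m🬎[0m
[38;2;16;21;23m[48;2;13;20;22m🬎[38;2;16;21;23m[48;2;13;20;22m🬎[38;2;16;21;23m[48;2;13;20;22m🬎[38;2;118;118;118m[48;2;14;20;22m🬁[38;2;67;67;67m[48;2;19;24;25m🬆[38;2;32;32;32m[48;2;13;20;22m🬝[38;2;32;32;32m[48;2;13;20;22m🬆[38;2;16;21;23m[48;2;13;20;22m🬎[38;2;16;21;23m[48;2;13;20;22m🬎[38;2;16;21;23m[48;2;13;20;22m🬎[0m
[38;2;10;18;20m[48;2;7;17;19m🬎[38;2;10;18;20m[48;2;7;17;19m🬎[38;2;10;18;20m[48;2;7;17;19m🬎[38;2;10;18;20m[48;2;7;17;19m🬎[38;2;10;18;20m[48;2;7;17;19m🬎[38;2;10;18;20m[48;2;7;17;19m🬎[38;2;10;18;20m[48;2;7;17;19m🬎[38;2;10;18;20m[48;2;7;17;19m🬎[38;2;10;18;20m[48;2;7;17;19m🬎[38;2;10;18;20m[48;2;7;17;19m🬎[0m
</frame>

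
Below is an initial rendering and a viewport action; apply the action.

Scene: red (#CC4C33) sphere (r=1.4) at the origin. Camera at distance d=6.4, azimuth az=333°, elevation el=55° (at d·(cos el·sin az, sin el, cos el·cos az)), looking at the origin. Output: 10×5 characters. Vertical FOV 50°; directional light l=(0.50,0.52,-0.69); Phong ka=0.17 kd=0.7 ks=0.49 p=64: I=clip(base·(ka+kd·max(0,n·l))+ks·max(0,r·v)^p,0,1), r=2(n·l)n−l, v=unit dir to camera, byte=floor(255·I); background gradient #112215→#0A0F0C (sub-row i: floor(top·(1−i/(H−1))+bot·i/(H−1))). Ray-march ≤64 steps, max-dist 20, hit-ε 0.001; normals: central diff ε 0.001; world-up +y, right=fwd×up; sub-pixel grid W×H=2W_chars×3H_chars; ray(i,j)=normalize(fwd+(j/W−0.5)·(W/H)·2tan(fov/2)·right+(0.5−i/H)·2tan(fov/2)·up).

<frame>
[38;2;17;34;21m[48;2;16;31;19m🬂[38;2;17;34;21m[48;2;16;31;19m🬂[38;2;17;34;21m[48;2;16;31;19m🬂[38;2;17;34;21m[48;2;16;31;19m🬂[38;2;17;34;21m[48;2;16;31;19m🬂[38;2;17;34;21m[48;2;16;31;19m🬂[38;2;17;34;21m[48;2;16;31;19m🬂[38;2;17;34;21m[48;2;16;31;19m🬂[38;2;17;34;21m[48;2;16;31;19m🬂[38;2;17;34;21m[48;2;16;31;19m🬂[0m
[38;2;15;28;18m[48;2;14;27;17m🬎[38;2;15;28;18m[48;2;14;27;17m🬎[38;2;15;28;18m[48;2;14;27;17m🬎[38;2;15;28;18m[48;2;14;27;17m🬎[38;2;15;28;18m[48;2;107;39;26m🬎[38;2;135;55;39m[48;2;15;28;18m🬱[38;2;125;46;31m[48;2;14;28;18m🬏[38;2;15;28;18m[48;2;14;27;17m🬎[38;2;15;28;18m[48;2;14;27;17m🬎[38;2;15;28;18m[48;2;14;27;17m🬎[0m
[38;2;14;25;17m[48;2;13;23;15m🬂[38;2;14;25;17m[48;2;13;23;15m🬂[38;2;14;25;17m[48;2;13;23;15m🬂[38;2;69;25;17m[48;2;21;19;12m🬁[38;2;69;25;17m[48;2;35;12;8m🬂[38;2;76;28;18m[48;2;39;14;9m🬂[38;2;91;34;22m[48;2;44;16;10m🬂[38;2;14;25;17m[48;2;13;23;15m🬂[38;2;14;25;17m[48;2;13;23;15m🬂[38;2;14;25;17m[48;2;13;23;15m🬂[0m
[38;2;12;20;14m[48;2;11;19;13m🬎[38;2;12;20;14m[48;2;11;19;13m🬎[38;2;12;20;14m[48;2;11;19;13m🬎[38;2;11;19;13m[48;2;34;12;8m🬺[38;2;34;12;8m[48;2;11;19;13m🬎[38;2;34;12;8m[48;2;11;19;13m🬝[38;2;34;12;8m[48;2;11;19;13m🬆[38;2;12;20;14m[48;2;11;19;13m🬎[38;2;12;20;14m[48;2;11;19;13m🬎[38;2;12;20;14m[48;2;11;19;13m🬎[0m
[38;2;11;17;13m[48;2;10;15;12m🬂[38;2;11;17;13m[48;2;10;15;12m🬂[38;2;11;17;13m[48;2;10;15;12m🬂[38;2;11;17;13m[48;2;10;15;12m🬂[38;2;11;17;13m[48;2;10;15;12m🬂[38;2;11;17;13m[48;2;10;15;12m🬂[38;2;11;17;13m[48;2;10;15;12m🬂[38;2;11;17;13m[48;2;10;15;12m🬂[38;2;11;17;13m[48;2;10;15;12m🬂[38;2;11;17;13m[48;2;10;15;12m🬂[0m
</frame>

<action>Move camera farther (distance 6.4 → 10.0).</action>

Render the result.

<frame>
[38;2;17;34;21m[48;2;16;31;19m🬂[38;2;17;34;21m[48;2;16;31;19m🬂[38;2;17;34;21m[48;2;16;31;19m🬂[38;2;17;34;21m[48;2;16;31;19m🬂[38;2;17;34;21m[48;2;16;31;19m🬂[38;2;17;34;21m[48;2;16;31;19m🬂[38;2;17;34;21m[48;2;16;31;19m🬂[38;2;17;34;21m[48;2;16;31;19m🬂[38;2;17;34;21m[48;2;16;31;19m🬂[38;2;17;34;21m[48;2;16;31;19m🬂[0m
[38;2;15;28;18m[48;2;14;27;17m🬎[38;2;15;28;18m[48;2;14;27;17m🬎[38;2;15;28;18m[48;2;14;27;17m🬎[38;2;15;28;18m[48;2;14;27;17m🬎[38;2;15;28;18m[48;2;14;27;17m🬎[38;2;15;28;18m[48;2;14;27;17m🬎[38;2;15;28;18m[48;2;14;27;17m🬎[38;2;15;28;18m[48;2;14;27;17m🬎[38;2;15;28;18m[48;2;14;27;17m🬎[38;2;15;28;18m[48;2;14;27;17m🬎[0m
[38;2;14;25;17m[48;2;13;23;15m🬂[38;2;14;25;17m[48;2;13;23;15m🬂[38;2;14;25;17m[48;2;13;23;15m🬂[38;2;14;25;17m[48;2;13;23;15m🬂[38;2;34;16;10m[48;2;106;39;26m🬺[38;2;119;46;31m[48;2;45;16;11m🬂[38;2;74;27;18m[48;2;17;21;14m🬃[38;2;14;25;17m[48;2;13;23;15m🬂[38;2;14;25;17m[48;2;13;23;15m🬂[38;2;14;25;17m[48;2;13;23;15m🬂[0m
[38;2;12;20;14m[48;2;11;19;13m🬎[38;2;12;20;14m[48;2;11;19;13m🬎[38;2;12;20;14m[48;2;11;19;13m🬎[38;2;12;20;14m[48;2;11;19;13m🬎[38;2;11;19;13m[48;2;34;12;8m🬺[38;2;34;12;8m[48;2;11;19;13m🬂[38;2;12;20;14m[48;2;11;19;13m🬎[38;2;12;20;14m[48;2;11;19;13m🬎[38;2;12;20;14m[48;2;11;19;13m🬎[38;2;12;20;14m[48;2;11;19;13m🬎[0m
[38;2;11;17;13m[48;2;10;15;12m🬂[38;2;11;17;13m[48;2;10;15;12m🬂[38;2;11;17;13m[48;2;10;15;12m🬂[38;2;11;17;13m[48;2;10;15;12m🬂[38;2;11;17;13m[48;2;10;15;12m🬂[38;2;11;17;13m[48;2;10;15;12m🬂[38;2;11;17;13m[48;2;10;15;12m🬂[38;2;11;17;13m[48;2;10;15;12m🬂[38;2;11;17;13m[48;2;10;15;12m🬂[38;2;11;17;13m[48;2;10;15;12m🬂[0m
</frame>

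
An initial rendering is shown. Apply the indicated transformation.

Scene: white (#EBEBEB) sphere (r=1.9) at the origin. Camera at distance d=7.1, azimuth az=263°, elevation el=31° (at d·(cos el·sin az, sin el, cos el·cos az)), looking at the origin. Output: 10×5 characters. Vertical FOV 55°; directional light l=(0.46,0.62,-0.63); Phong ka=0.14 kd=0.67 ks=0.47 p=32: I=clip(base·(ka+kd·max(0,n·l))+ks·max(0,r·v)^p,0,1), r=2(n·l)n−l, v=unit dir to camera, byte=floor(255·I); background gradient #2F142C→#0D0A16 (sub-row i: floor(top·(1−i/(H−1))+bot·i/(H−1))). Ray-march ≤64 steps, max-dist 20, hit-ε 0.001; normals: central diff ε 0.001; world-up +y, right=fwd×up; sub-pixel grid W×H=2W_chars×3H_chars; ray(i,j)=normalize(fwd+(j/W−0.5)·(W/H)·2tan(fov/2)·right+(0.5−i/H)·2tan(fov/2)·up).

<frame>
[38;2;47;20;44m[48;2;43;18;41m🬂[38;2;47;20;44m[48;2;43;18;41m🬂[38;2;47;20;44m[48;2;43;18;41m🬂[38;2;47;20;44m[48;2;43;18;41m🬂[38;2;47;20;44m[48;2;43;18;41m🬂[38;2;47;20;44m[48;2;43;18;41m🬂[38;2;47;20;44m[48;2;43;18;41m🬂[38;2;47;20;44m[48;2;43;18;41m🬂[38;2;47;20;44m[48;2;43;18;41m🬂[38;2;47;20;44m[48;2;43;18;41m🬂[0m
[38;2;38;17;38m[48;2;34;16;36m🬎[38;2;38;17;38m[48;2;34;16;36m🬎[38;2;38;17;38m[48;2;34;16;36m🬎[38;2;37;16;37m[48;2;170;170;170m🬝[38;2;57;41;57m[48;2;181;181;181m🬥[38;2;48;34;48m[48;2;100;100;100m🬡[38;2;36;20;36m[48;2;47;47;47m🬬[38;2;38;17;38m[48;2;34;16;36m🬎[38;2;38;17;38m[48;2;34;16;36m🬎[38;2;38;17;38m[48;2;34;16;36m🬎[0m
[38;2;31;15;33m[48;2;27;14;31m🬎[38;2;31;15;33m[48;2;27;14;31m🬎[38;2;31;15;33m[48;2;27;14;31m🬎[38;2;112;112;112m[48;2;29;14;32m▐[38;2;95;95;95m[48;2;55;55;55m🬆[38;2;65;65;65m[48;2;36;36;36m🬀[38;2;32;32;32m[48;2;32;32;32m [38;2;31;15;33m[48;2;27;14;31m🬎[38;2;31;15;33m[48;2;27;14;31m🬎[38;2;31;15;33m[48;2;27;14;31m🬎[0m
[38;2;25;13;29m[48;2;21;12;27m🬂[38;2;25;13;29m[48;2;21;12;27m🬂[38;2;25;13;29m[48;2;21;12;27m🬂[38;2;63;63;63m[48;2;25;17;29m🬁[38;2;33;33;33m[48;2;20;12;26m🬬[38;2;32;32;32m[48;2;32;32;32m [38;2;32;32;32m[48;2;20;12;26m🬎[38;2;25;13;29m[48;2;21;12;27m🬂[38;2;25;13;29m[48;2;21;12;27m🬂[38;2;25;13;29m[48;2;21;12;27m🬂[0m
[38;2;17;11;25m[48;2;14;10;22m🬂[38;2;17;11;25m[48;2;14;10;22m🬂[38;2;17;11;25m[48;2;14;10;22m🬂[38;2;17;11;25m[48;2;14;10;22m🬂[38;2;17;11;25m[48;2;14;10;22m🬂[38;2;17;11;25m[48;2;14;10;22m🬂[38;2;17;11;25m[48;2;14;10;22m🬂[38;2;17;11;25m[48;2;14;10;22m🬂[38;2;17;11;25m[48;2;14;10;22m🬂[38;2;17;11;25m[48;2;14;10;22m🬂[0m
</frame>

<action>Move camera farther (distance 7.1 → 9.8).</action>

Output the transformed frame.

<frame>
[38;2;47;20;44m[48;2;43;18;41m🬂[38;2;47;20;44m[48;2;43;18;41m🬂[38;2;47;20;44m[48;2;43;18;41m🬂[38;2;47;20;44m[48;2;43;18;41m🬂[38;2;47;20;44m[48;2;43;18;41m🬂[38;2;47;20;44m[48;2;43;18;41m🬂[38;2;47;20;44m[48;2;43;18;41m🬂[38;2;47;20;44m[48;2;43;18;41m🬂[38;2;47;20;44m[48;2;43;18;41m🬂[38;2;47;20;44m[48;2;43;18;41m🬂[0m
[38;2;38;17;38m[48;2;34;16;36m🬎[38;2;38;17;38m[48;2;34;16;36m🬎[38;2;38;17;38m[48;2;34;16;36m🬎[38;2;38;17;38m[48;2;34;16;36m🬎[38;2;37;16;37m[48;2;159;159;159m🬝[38;2;38;17;38m[48;2;106;106;106m🬎[38;2;38;17;38m[48;2;34;16;36m🬎[38;2;38;17;38m[48;2;34;16;36m🬎[38;2;38;17;38m[48;2;34;16;36m🬎[38;2;38;17;38m[48;2;34;16;36m🬎[0m
[38;2;31;15;33m[48;2;27;14;31m🬎[38;2;31;15;33m[48;2;27;14;31m🬎[38;2;31;15;33m[48;2;27;14;31m🬎[38;2;31;15;33m[48;2;27;14;31m🬎[38;2;134;134;134m[48;2;68;68;68m🬆[38;2;82;82;82m[48;2;39;39;39m🬀[38;2;32;32;32m[48;2;29;14;32m▌[38;2;31;15;33m[48;2;27;14;31m🬎[38;2;31;15;33m[48;2;27;14;31m🬎[38;2;31;15;33m[48;2;27;14;31m🬎[0m
[38;2;25;13;29m[48;2;21;12;27m🬂[38;2;25;13;29m[48;2;21;12;27m🬂[38;2;25;13;29m[48;2;21;12;27m🬂[38;2;25;13;29m[48;2;21;12;27m🬂[38;2;36;36;36m[48;2;20;12;26m🬊[38;2;32;32;32m[48;2;20;12;26m🬎[38;2;32;32;32m[48;2;21;12;27m🬀[38;2;25;13;29m[48;2;21;12;27m🬂[38;2;25;13;29m[48;2;21;12;27m🬂[38;2;25;13;29m[48;2;21;12;27m🬂[0m
[38;2;17;11;25m[48;2;14;10;22m🬂[38;2;17;11;25m[48;2;14;10;22m🬂[38;2;17;11;25m[48;2;14;10;22m🬂[38;2;17;11;25m[48;2;14;10;22m🬂[38;2;17;11;25m[48;2;14;10;22m🬂[38;2;17;11;25m[48;2;14;10;22m🬂[38;2;17;11;25m[48;2;14;10;22m🬂[38;2;17;11;25m[48;2;14;10;22m🬂[38;2;17;11;25m[48;2;14;10;22m🬂[38;2;17;11;25m[48;2;14;10;22m🬂[0m
</frame>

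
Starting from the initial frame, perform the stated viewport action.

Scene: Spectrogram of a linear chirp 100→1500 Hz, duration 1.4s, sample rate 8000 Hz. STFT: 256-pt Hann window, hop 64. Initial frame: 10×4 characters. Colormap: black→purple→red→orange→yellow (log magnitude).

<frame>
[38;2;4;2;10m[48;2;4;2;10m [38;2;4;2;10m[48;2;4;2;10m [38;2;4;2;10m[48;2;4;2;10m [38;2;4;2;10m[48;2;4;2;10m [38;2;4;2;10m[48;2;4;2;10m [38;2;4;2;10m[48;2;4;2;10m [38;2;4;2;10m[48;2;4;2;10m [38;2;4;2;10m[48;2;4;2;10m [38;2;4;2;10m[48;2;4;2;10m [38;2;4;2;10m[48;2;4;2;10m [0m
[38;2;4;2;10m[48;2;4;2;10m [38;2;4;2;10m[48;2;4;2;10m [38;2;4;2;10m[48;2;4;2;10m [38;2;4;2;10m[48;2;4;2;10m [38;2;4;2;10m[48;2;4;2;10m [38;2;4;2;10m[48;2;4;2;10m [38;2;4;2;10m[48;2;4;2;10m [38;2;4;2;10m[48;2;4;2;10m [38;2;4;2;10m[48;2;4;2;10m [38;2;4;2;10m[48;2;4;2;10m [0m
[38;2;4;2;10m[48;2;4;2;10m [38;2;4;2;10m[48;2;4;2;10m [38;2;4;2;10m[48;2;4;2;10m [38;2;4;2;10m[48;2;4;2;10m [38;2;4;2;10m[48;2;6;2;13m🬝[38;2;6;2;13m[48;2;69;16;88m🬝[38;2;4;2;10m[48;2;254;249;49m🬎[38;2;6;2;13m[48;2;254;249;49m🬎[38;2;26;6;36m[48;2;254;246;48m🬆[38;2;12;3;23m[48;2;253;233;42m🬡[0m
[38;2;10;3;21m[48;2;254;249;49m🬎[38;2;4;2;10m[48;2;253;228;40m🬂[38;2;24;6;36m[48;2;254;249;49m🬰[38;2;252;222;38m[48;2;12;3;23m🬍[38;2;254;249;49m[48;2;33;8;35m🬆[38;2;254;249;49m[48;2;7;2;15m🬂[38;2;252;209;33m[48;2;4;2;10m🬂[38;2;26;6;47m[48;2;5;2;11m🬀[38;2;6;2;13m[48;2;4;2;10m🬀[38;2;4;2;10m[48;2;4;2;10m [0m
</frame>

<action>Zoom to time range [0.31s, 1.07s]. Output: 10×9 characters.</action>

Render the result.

<frame>
[38;2;4;2;10m[48;2;4;2;10m [38;2;4;2;10m[48;2;4;2;10m [38;2;4;2;10m[48;2;4;2;10m [38;2;4;2;10m[48;2;4;2;10m [38;2;4;2;10m[48;2;4;2;10m [38;2;4;2;10m[48;2;4;2;10m [38;2;4;2;10m[48;2;4;2;10m [38;2;4;2;10m[48;2;4;2;10m [38;2;4;2;10m[48;2;4;2;10m [38;2;4;2;10m[48;2;4;2;10m [0m
[38;2;4;2;10m[48;2;4;2;10m [38;2;4;2;10m[48;2;4;2;10m [38;2;4;2;10m[48;2;4;2;10m [38;2;4;2;10m[48;2;4;2;10m [38;2;4;2;10m[48;2;4;2;10m [38;2;4;2;10m[48;2;4;2;10m [38;2;4;2;10m[48;2;4;2;10m [38;2;4;2;10m[48;2;4;2;10m [38;2;4;2;10m[48;2;4;2;10m [38;2;4;2;10m[48;2;4;2;10m [0m
[38;2;4;2;10m[48;2;4;2;10m [38;2;4;2;10m[48;2;4;2;10m [38;2;4;2;10m[48;2;4;2;10m [38;2;4;2;10m[48;2;4;2;10m [38;2;4;2;10m[48;2;4;2;10m [38;2;4;2;10m[48;2;4;2;10m [38;2;4;2;10m[48;2;4;2;10m [38;2;4;2;10m[48;2;4;2;10m [38;2;4;2;10m[48;2;4;2;10m [38;2;4;2;10m[48;2;4;2;10m [0m
[38;2;4;2;10m[48;2;4;2;10m [38;2;4;2;10m[48;2;4;2;10m [38;2;4;2;10m[48;2;4;2;10m [38;2;4;2;10m[48;2;4;2;10m [38;2;4;2;10m[48;2;4;2;10m [38;2;4;2;10m[48;2;4;2;10m [38;2;4;2;10m[48;2;4;2;10m [38;2;4;2;10m[48;2;4;2;10m [38;2;4;2;10m[48;2;4;2;10m [38;2;4;2;10m[48;2;4;2;10m [0m
[38;2;4;2;10m[48;2;4;2;10m [38;2;4;2;10m[48;2;4;2;10m [38;2;4;2;10m[48;2;4;2;10m [38;2;4;2;10m[48;2;4;2;10m [38;2;4;2;10m[48;2;4;2;10m [38;2;4;2;10m[48;2;4;2;10m [38;2;4;2;10m[48;2;4;2;10m [38;2;4;2;10m[48;2;4;2;10m [38;2;4;2;10m[48;2;4;2;10m [38;2;4;2;10m[48;2;4;2;10m [0m
[38;2;4;2;10m[48;2;4;2;10m [38;2;4;2;10m[48;2;4;2;10m [38;2;4;2;10m[48;2;4;2;10m [38;2;4;2;10m[48;2;4;2;10m [38;2;4;2;10m[48;2;4;2;10m [38;2;4;2;10m[48;2;4;2;10m [38;2;4;2;10m[48;2;4;2;10m [38;2;4;2;10m[48;2;4;2;11m🬝[38;2;4;2;10m[48;2;5;2;11m🬝[38;2;4;2;10m[48;2;6;2;14m🬎[0m
[38;2;4;2;10m[48;2;4;2;10m [38;2;4;2;10m[48;2;4;2;11m🬝[38;2;4;2;10m[48;2;5;2;12m🬝[38;2;4;2;10m[48;2;6;2;14m🬎[38;2;4;2;10m[48;2;11;3;23m🬎[38;2;10;3;20m[48;2;161;41;82m🬝[38;2;8;2;17m[48;2;254;241;46m🬎[38;2;31;8;40m[48;2;254;249;49m🬎[38;2;11;3;23m[48;2;253;234;43m🬂[38;2;246;190;36m[48;2;46;10;81m🬜[0m
[38;2;12;3;23m[48;2;253;238;45m🬎[38;2;31;8;38m[48;2;253;227;40m🬆[38;2;14;4;27m[48;2;252;223;39m🬂[38;2;247;205;43m[48;2;39;9;68m🬍[38;2;253;235;43m[48;2;8;2;17m🬎[38;2;254;249;49m[48;2;32;8;39m🬂[38;2;253;233;42m[48;2;7;2;16m🬂[38;2;177;45;81m[48;2;9;2;18m🬀[38;2;11;3;23m[48;2;4;2;10m🬂[38;2;6;2;14m[48;2;4;2;10m🬂[0m
[38;2;253;236;44m[48;2;7;2;16m🬂[38;2;121;30;85m[48;2;9;2;18m🬀[38;2;11;3;23m[48;2;4;2;10m🬂[38;2;6;2;14m[48;2;4;2;10m🬂[38;2;4;2;11m[48;2;4;2;10m🬂[38;2;4;2;10m[48;2;4;2;10m [38;2;4;2;10m[48;2;4;2;10m [38;2;4;2;10m[48;2;4;2;10m [38;2;4;2;10m[48;2;4;2;10m [38;2;4;2;10m[48;2;4;2;10m [0m
</frame>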